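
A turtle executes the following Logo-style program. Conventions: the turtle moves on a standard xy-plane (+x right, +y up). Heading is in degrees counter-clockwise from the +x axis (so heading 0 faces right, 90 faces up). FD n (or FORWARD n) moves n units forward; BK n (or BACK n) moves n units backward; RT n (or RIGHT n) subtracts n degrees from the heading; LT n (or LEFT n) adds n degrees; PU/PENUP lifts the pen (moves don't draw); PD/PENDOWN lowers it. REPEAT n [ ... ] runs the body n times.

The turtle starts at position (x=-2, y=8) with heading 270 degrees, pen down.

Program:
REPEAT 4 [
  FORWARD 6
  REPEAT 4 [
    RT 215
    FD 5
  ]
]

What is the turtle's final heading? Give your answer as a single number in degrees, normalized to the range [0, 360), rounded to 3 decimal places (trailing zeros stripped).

Answer: 70

Derivation:
Executing turtle program step by step:
Start: pos=(-2,8), heading=270, pen down
REPEAT 4 [
  -- iteration 1/4 --
  FD 6: (-2,8) -> (-2,2) [heading=270, draw]
  REPEAT 4 [
    -- iteration 1/4 --
    RT 215: heading 270 -> 55
    FD 5: (-2,2) -> (0.868,6.096) [heading=55, draw]
    -- iteration 2/4 --
    RT 215: heading 55 -> 200
    FD 5: (0.868,6.096) -> (-3.831,4.386) [heading=200, draw]
    -- iteration 3/4 --
    RT 215: heading 200 -> 345
    FD 5: (-3.831,4.386) -> (0.999,3.092) [heading=345, draw]
    -- iteration 4/4 --
    RT 215: heading 345 -> 130
    FD 5: (0.999,3.092) -> (-2.215,6.922) [heading=130, draw]
  ]
  -- iteration 2/4 --
  FD 6: (-2.215,6.922) -> (-6.072,11.518) [heading=130, draw]
  REPEAT 4 [
    -- iteration 1/4 --
    RT 215: heading 130 -> 275
    FD 5: (-6.072,11.518) -> (-5.636,6.537) [heading=275, draw]
    -- iteration 2/4 --
    RT 215: heading 275 -> 60
    FD 5: (-5.636,6.537) -> (-3.136,10.867) [heading=60, draw]
    -- iteration 3/4 --
    RT 215: heading 60 -> 205
    FD 5: (-3.136,10.867) -> (-7.667,8.754) [heading=205, draw]
    -- iteration 4/4 --
    RT 215: heading 205 -> 350
    FD 5: (-7.667,8.754) -> (-2.743,7.886) [heading=350, draw]
  ]
  -- iteration 3/4 --
  FD 6: (-2.743,7.886) -> (3.166,6.844) [heading=350, draw]
  REPEAT 4 [
    -- iteration 1/4 --
    RT 215: heading 350 -> 135
    FD 5: (3.166,6.844) -> (-0.37,10.38) [heading=135, draw]
    -- iteration 2/4 --
    RT 215: heading 135 -> 280
    FD 5: (-0.37,10.38) -> (0.498,5.455) [heading=280, draw]
    -- iteration 3/4 --
    RT 215: heading 280 -> 65
    FD 5: (0.498,5.455) -> (2.611,9.987) [heading=65, draw]
    -- iteration 4/4 --
    RT 215: heading 65 -> 210
    FD 5: (2.611,9.987) -> (-1.719,7.487) [heading=210, draw]
  ]
  -- iteration 4/4 --
  FD 6: (-1.719,7.487) -> (-6.915,4.487) [heading=210, draw]
  REPEAT 4 [
    -- iteration 1/4 --
    RT 215: heading 210 -> 355
    FD 5: (-6.915,4.487) -> (-1.934,4.051) [heading=355, draw]
    -- iteration 2/4 --
    RT 215: heading 355 -> 140
    FD 5: (-1.934,4.051) -> (-5.764,7.265) [heading=140, draw]
    -- iteration 3/4 --
    RT 215: heading 140 -> 285
    FD 5: (-5.764,7.265) -> (-4.47,2.436) [heading=285, draw]
    -- iteration 4/4 --
    RT 215: heading 285 -> 70
    FD 5: (-4.47,2.436) -> (-2.76,7.134) [heading=70, draw]
  ]
]
Final: pos=(-2.76,7.134), heading=70, 20 segment(s) drawn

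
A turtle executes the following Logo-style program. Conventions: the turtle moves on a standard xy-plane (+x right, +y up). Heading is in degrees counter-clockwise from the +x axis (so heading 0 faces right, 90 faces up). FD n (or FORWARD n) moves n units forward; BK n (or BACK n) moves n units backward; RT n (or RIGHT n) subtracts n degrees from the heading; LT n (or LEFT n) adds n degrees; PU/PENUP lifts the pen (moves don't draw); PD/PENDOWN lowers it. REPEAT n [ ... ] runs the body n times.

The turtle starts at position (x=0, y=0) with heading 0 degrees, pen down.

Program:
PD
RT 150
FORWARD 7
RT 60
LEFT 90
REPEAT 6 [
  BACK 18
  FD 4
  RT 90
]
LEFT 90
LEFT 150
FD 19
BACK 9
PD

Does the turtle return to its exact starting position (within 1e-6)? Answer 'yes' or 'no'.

Answer: no

Derivation:
Executing turtle program step by step:
Start: pos=(0,0), heading=0, pen down
PD: pen down
RT 150: heading 0 -> 210
FD 7: (0,0) -> (-6.062,-3.5) [heading=210, draw]
RT 60: heading 210 -> 150
LT 90: heading 150 -> 240
REPEAT 6 [
  -- iteration 1/6 --
  BK 18: (-6.062,-3.5) -> (2.938,12.088) [heading=240, draw]
  FD 4: (2.938,12.088) -> (0.938,8.624) [heading=240, draw]
  RT 90: heading 240 -> 150
  -- iteration 2/6 --
  BK 18: (0.938,8.624) -> (16.526,-0.376) [heading=150, draw]
  FD 4: (16.526,-0.376) -> (13.062,1.624) [heading=150, draw]
  RT 90: heading 150 -> 60
  -- iteration 3/6 --
  BK 18: (13.062,1.624) -> (4.062,-13.964) [heading=60, draw]
  FD 4: (4.062,-13.964) -> (6.062,-10.5) [heading=60, draw]
  RT 90: heading 60 -> 330
  -- iteration 4/6 --
  BK 18: (6.062,-10.5) -> (-9.526,-1.5) [heading=330, draw]
  FD 4: (-9.526,-1.5) -> (-6.062,-3.5) [heading=330, draw]
  RT 90: heading 330 -> 240
  -- iteration 5/6 --
  BK 18: (-6.062,-3.5) -> (2.938,12.088) [heading=240, draw]
  FD 4: (2.938,12.088) -> (0.938,8.624) [heading=240, draw]
  RT 90: heading 240 -> 150
  -- iteration 6/6 --
  BK 18: (0.938,8.624) -> (16.526,-0.376) [heading=150, draw]
  FD 4: (16.526,-0.376) -> (13.062,1.624) [heading=150, draw]
  RT 90: heading 150 -> 60
]
LT 90: heading 60 -> 150
LT 150: heading 150 -> 300
FD 19: (13.062,1.624) -> (22.562,-14.83) [heading=300, draw]
BK 9: (22.562,-14.83) -> (18.062,-7.036) [heading=300, draw]
PD: pen down
Final: pos=(18.062,-7.036), heading=300, 15 segment(s) drawn

Start position: (0, 0)
Final position: (18.062, -7.036)
Distance = 19.384; >= 1e-6 -> NOT closed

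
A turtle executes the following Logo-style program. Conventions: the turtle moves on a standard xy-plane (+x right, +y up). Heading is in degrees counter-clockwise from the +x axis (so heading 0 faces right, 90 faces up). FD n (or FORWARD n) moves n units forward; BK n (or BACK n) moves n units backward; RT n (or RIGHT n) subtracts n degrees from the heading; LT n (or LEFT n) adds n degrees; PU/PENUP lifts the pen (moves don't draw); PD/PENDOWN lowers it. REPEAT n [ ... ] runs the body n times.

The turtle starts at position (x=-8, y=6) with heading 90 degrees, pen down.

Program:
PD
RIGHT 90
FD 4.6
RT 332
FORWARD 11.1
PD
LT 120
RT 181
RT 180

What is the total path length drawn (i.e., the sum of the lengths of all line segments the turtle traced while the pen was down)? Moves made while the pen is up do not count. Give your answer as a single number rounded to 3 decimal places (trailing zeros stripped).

Answer: 15.7

Derivation:
Executing turtle program step by step:
Start: pos=(-8,6), heading=90, pen down
PD: pen down
RT 90: heading 90 -> 0
FD 4.6: (-8,6) -> (-3.4,6) [heading=0, draw]
RT 332: heading 0 -> 28
FD 11.1: (-3.4,6) -> (6.401,11.211) [heading=28, draw]
PD: pen down
LT 120: heading 28 -> 148
RT 181: heading 148 -> 327
RT 180: heading 327 -> 147
Final: pos=(6.401,11.211), heading=147, 2 segment(s) drawn

Segment lengths:
  seg 1: (-8,6) -> (-3.4,6), length = 4.6
  seg 2: (-3.4,6) -> (6.401,11.211), length = 11.1
Total = 15.7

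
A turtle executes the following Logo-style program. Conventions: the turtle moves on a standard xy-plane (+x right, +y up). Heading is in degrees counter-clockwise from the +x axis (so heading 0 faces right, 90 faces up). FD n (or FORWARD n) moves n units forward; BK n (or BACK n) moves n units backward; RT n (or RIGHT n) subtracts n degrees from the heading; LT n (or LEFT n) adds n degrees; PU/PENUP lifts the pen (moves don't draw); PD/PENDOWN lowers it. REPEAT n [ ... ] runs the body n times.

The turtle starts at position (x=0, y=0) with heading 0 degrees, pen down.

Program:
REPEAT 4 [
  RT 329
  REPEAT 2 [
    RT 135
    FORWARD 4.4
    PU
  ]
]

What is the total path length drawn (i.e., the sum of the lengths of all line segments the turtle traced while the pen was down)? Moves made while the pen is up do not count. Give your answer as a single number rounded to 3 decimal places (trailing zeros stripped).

Answer: 4.4

Derivation:
Executing turtle program step by step:
Start: pos=(0,0), heading=0, pen down
REPEAT 4 [
  -- iteration 1/4 --
  RT 329: heading 0 -> 31
  REPEAT 2 [
    -- iteration 1/2 --
    RT 135: heading 31 -> 256
    FD 4.4: (0,0) -> (-1.064,-4.269) [heading=256, draw]
    PU: pen up
    -- iteration 2/2 --
    RT 135: heading 256 -> 121
    FD 4.4: (-1.064,-4.269) -> (-3.331,-0.498) [heading=121, move]
    PU: pen up
  ]
  -- iteration 2/4 --
  RT 329: heading 121 -> 152
  REPEAT 2 [
    -- iteration 1/2 --
    RT 135: heading 152 -> 17
    FD 4.4: (-3.331,-0.498) -> (0.877,0.789) [heading=17, move]
    PU: pen up
    -- iteration 2/2 --
    RT 135: heading 17 -> 242
    FD 4.4: (0.877,0.789) -> (-1.189,-3.096) [heading=242, move]
    PU: pen up
  ]
  -- iteration 3/4 --
  RT 329: heading 242 -> 273
  REPEAT 2 [
    -- iteration 1/2 --
    RT 135: heading 273 -> 138
    FD 4.4: (-1.189,-3.096) -> (-4.458,-0.152) [heading=138, move]
    PU: pen up
    -- iteration 2/2 --
    RT 135: heading 138 -> 3
    FD 4.4: (-4.458,-0.152) -> (-0.064,0.078) [heading=3, move]
    PU: pen up
  ]
  -- iteration 4/4 --
  RT 329: heading 3 -> 34
  REPEAT 2 [
    -- iteration 1/2 --
    RT 135: heading 34 -> 259
    FD 4.4: (-0.064,0.078) -> (-0.904,-4.241) [heading=259, move]
    PU: pen up
    -- iteration 2/2 --
    RT 135: heading 259 -> 124
    FD 4.4: (-0.904,-4.241) -> (-3.364,-0.593) [heading=124, move]
    PU: pen up
  ]
]
Final: pos=(-3.364,-0.593), heading=124, 1 segment(s) drawn

Segment lengths:
  seg 1: (0,0) -> (-1.064,-4.269), length = 4.4
Total = 4.4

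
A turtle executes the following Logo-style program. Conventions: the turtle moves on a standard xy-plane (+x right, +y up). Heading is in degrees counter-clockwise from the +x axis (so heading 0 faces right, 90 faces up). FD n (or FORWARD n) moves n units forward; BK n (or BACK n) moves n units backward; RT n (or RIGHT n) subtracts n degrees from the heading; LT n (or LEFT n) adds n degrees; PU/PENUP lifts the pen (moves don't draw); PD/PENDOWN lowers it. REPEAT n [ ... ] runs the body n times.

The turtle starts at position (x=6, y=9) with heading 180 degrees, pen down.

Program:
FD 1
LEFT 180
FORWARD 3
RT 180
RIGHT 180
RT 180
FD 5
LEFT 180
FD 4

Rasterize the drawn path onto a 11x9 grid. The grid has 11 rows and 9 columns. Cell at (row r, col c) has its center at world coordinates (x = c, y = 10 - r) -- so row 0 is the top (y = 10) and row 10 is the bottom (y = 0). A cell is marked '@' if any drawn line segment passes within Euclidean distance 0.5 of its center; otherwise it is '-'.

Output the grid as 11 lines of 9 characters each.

Segment 0: (6,9) -> (5,9)
Segment 1: (5,9) -> (8,9)
Segment 2: (8,9) -> (3,9)
Segment 3: (3,9) -> (7,9)

Answer: ---------
---@@@@@@
---------
---------
---------
---------
---------
---------
---------
---------
---------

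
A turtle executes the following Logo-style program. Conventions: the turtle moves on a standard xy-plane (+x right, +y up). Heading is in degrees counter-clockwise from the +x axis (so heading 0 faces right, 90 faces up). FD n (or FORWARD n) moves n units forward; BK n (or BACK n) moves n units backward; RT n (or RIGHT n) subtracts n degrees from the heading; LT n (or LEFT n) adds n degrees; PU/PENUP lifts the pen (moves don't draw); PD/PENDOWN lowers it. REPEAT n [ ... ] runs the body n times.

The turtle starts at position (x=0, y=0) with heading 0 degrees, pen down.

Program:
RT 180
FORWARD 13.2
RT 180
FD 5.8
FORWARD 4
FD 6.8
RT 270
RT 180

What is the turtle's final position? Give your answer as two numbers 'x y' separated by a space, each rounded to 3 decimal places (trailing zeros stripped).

Executing turtle program step by step:
Start: pos=(0,0), heading=0, pen down
RT 180: heading 0 -> 180
FD 13.2: (0,0) -> (-13.2,0) [heading=180, draw]
RT 180: heading 180 -> 0
FD 5.8: (-13.2,0) -> (-7.4,0) [heading=0, draw]
FD 4: (-7.4,0) -> (-3.4,0) [heading=0, draw]
FD 6.8: (-3.4,0) -> (3.4,0) [heading=0, draw]
RT 270: heading 0 -> 90
RT 180: heading 90 -> 270
Final: pos=(3.4,0), heading=270, 4 segment(s) drawn

Answer: 3.4 0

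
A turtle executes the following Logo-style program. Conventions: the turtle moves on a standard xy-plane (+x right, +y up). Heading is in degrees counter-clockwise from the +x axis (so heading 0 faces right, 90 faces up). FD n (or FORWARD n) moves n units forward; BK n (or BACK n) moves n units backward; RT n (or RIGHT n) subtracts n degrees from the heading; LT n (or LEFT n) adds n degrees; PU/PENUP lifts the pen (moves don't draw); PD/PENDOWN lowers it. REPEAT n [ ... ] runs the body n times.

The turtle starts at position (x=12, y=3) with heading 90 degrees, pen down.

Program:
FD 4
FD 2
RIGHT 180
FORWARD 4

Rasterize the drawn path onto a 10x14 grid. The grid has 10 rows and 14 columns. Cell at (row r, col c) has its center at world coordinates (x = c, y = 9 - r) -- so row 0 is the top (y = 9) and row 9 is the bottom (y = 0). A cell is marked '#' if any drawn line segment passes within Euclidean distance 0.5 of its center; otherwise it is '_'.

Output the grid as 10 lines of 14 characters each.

Segment 0: (12,3) -> (12,7)
Segment 1: (12,7) -> (12,9)
Segment 2: (12,9) -> (12,5)

Answer: ____________#_
____________#_
____________#_
____________#_
____________#_
____________#_
____________#_
______________
______________
______________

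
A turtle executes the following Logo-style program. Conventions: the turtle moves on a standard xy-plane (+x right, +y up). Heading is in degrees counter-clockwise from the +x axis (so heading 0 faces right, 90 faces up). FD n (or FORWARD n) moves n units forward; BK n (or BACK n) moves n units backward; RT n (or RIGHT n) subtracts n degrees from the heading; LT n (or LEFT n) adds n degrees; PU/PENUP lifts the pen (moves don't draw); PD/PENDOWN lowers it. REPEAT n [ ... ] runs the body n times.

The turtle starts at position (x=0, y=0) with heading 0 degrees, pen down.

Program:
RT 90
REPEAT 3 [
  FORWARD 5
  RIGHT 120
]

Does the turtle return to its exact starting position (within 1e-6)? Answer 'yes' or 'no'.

Executing turtle program step by step:
Start: pos=(0,0), heading=0, pen down
RT 90: heading 0 -> 270
REPEAT 3 [
  -- iteration 1/3 --
  FD 5: (0,0) -> (0,-5) [heading=270, draw]
  RT 120: heading 270 -> 150
  -- iteration 2/3 --
  FD 5: (0,-5) -> (-4.33,-2.5) [heading=150, draw]
  RT 120: heading 150 -> 30
  -- iteration 3/3 --
  FD 5: (-4.33,-2.5) -> (0,0) [heading=30, draw]
  RT 120: heading 30 -> 270
]
Final: pos=(0,0), heading=270, 3 segment(s) drawn

Start position: (0, 0)
Final position: (0, 0)
Distance = 0; < 1e-6 -> CLOSED

Answer: yes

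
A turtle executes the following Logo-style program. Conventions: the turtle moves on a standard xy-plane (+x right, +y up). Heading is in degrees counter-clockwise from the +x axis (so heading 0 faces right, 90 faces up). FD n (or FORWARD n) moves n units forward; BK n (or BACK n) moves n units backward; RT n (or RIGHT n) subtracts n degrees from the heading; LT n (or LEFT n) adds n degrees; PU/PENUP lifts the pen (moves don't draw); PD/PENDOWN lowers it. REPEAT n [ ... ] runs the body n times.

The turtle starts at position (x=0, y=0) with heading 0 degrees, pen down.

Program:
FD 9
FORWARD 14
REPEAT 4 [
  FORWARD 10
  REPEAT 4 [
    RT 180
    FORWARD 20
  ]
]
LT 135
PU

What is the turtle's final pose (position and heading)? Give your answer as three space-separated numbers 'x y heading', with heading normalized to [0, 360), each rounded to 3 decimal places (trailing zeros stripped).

Executing turtle program step by step:
Start: pos=(0,0), heading=0, pen down
FD 9: (0,0) -> (9,0) [heading=0, draw]
FD 14: (9,0) -> (23,0) [heading=0, draw]
REPEAT 4 [
  -- iteration 1/4 --
  FD 10: (23,0) -> (33,0) [heading=0, draw]
  REPEAT 4 [
    -- iteration 1/4 --
    RT 180: heading 0 -> 180
    FD 20: (33,0) -> (13,0) [heading=180, draw]
    -- iteration 2/4 --
    RT 180: heading 180 -> 0
    FD 20: (13,0) -> (33,0) [heading=0, draw]
    -- iteration 3/4 --
    RT 180: heading 0 -> 180
    FD 20: (33,0) -> (13,0) [heading=180, draw]
    -- iteration 4/4 --
    RT 180: heading 180 -> 0
    FD 20: (13,0) -> (33,0) [heading=0, draw]
  ]
  -- iteration 2/4 --
  FD 10: (33,0) -> (43,0) [heading=0, draw]
  REPEAT 4 [
    -- iteration 1/4 --
    RT 180: heading 0 -> 180
    FD 20: (43,0) -> (23,0) [heading=180, draw]
    -- iteration 2/4 --
    RT 180: heading 180 -> 0
    FD 20: (23,0) -> (43,0) [heading=0, draw]
    -- iteration 3/4 --
    RT 180: heading 0 -> 180
    FD 20: (43,0) -> (23,0) [heading=180, draw]
    -- iteration 4/4 --
    RT 180: heading 180 -> 0
    FD 20: (23,0) -> (43,0) [heading=0, draw]
  ]
  -- iteration 3/4 --
  FD 10: (43,0) -> (53,0) [heading=0, draw]
  REPEAT 4 [
    -- iteration 1/4 --
    RT 180: heading 0 -> 180
    FD 20: (53,0) -> (33,0) [heading=180, draw]
    -- iteration 2/4 --
    RT 180: heading 180 -> 0
    FD 20: (33,0) -> (53,0) [heading=0, draw]
    -- iteration 3/4 --
    RT 180: heading 0 -> 180
    FD 20: (53,0) -> (33,0) [heading=180, draw]
    -- iteration 4/4 --
    RT 180: heading 180 -> 0
    FD 20: (33,0) -> (53,0) [heading=0, draw]
  ]
  -- iteration 4/4 --
  FD 10: (53,0) -> (63,0) [heading=0, draw]
  REPEAT 4 [
    -- iteration 1/4 --
    RT 180: heading 0 -> 180
    FD 20: (63,0) -> (43,0) [heading=180, draw]
    -- iteration 2/4 --
    RT 180: heading 180 -> 0
    FD 20: (43,0) -> (63,0) [heading=0, draw]
    -- iteration 3/4 --
    RT 180: heading 0 -> 180
    FD 20: (63,0) -> (43,0) [heading=180, draw]
    -- iteration 4/4 --
    RT 180: heading 180 -> 0
    FD 20: (43,0) -> (63,0) [heading=0, draw]
  ]
]
LT 135: heading 0 -> 135
PU: pen up
Final: pos=(63,0), heading=135, 22 segment(s) drawn

Answer: 63 0 135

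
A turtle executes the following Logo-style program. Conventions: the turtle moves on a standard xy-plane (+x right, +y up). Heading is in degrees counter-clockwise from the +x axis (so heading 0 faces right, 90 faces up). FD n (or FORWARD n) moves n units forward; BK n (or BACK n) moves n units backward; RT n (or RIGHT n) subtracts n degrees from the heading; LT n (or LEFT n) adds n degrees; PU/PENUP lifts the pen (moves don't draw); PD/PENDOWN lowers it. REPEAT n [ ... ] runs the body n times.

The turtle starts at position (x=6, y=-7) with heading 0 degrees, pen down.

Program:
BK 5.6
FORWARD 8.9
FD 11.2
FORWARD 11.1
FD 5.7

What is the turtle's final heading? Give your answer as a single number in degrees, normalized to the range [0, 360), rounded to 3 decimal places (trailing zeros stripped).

Answer: 0

Derivation:
Executing turtle program step by step:
Start: pos=(6,-7), heading=0, pen down
BK 5.6: (6,-7) -> (0.4,-7) [heading=0, draw]
FD 8.9: (0.4,-7) -> (9.3,-7) [heading=0, draw]
FD 11.2: (9.3,-7) -> (20.5,-7) [heading=0, draw]
FD 11.1: (20.5,-7) -> (31.6,-7) [heading=0, draw]
FD 5.7: (31.6,-7) -> (37.3,-7) [heading=0, draw]
Final: pos=(37.3,-7), heading=0, 5 segment(s) drawn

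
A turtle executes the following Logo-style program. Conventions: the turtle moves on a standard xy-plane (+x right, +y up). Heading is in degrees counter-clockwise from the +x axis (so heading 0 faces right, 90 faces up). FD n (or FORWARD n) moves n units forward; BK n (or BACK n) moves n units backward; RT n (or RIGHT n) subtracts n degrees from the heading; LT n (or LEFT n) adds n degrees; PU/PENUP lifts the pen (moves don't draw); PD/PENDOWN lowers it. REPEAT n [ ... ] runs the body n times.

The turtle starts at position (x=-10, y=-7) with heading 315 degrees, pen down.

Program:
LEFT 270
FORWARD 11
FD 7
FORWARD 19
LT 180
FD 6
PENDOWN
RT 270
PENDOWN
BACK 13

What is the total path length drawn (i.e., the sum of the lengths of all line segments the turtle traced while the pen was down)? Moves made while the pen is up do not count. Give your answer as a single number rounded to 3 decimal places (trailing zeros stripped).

Answer: 56

Derivation:
Executing turtle program step by step:
Start: pos=(-10,-7), heading=315, pen down
LT 270: heading 315 -> 225
FD 11: (-10,-7) -> (-17.778,-14.778) [heading=225, draw]
FD 7: (-17.778,-14.778) -> (-22.728,-19.728) [heading=225, draw]
FD 19: (-22.728,-19.728) -> (-36.163,-33.163) [heading=225, draw]
LT 180: heading 225 -> 45
FD 6: (-36.163,-33.163) -> (-31.92,-28.92) [heading=45, draw]
PD: pen down
RT 270: heading 45 -> 135
PD: pen down
BK 13: (-31.92,-28.92) -> (-22.728,-38.113) [heading=135, draw]
Final: pos=(-22.728,-38.113), heading=135, 5 segment(s) drawn

Segment lengths:
  seg 1: (-10,-7) -> (-17.778,-14.778), length = 11
  seg 2: (-17.778,-14.778) -> (-22.728,-19.728), length = 7
  seg 3: (-22.728,-19.728) -> (-36.163,-33.163), length = 19
  seg 4: (-36.163,-33.163) -> (-31.92,-28.92), length = 6
  seg 5: (-31.92,-28.92) -> (-22.728,-38.113), length = 13
Total = 56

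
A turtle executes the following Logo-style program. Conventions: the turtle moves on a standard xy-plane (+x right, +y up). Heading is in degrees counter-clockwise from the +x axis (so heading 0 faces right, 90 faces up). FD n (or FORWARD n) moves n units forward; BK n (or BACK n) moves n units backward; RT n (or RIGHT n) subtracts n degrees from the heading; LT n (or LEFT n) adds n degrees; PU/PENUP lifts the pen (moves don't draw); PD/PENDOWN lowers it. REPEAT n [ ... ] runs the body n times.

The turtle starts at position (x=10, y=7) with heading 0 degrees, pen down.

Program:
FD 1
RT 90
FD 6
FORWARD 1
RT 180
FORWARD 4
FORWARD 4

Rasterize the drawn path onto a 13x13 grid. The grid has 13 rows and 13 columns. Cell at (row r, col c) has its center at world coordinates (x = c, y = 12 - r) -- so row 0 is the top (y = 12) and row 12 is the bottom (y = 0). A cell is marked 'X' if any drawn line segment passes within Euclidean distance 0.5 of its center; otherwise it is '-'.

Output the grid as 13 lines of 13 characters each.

Segment 0: (10,7) -> (11,7)
Segment 1: (11,7) -> (11,1)
Segment 2: (11,1) -> (11,0)
Segment 3: (11,0) -> (11,4)
Segment 4: (11,4) -> (11,8)

Answer: -------------
-------------
-------------
-------------
-----------X-
----------XX-
-----------X-
-----------X-
-----------X-
-----------X-
-----------X-
-----------X-
-----------X-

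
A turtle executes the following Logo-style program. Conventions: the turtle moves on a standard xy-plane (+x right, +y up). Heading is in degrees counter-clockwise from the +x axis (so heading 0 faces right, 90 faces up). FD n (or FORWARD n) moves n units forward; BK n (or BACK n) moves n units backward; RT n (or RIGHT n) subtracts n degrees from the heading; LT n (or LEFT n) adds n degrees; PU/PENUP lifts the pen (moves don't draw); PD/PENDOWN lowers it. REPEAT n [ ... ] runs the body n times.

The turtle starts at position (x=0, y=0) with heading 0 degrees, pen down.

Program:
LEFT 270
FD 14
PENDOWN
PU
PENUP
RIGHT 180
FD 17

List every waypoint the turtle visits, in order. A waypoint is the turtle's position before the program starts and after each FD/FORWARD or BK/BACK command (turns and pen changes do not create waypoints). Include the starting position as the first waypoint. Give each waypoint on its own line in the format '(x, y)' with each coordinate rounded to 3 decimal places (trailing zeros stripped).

Executing turtle program step by step:
Start: pos=(0,0), heading=0, pen down
LT 270: heading 0 -> 270
FD 14: (0,0) -> (0,-14) [heading=270, draw]
PD: pen down
PU: pen up
PU: pen up
RT 180: heading 270 -> 90
FD 17: (0,-14) -> (0,3) [heading=90, move]
Final: pos=(0,3), heading=90, 1 segment(s) drawn
Waypoints (3 total):
(0, 0)
(0, -14)
(0, 3)

Answer: (0, 0)
(0, -14)
(0, 3)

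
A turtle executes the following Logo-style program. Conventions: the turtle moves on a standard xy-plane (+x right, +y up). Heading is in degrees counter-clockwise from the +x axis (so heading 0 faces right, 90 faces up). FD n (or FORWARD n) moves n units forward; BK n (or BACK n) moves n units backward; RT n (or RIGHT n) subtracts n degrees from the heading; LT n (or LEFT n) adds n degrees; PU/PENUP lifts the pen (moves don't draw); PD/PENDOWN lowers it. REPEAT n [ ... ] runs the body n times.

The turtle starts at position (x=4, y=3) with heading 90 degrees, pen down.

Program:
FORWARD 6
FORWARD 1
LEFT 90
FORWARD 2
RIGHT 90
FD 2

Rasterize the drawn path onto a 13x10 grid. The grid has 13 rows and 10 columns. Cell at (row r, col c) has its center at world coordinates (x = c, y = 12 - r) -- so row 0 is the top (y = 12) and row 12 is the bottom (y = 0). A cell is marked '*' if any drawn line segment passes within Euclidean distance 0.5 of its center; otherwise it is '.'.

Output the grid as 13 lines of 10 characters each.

Answer: ..*.......
..*.......
..***.....
....*.....
....*.....
....*.....
....*.....
....*.....
....*.....
....*.....
..........
..........
..........

Derivation:
Segment 0: (4,3) -> (4,9)
Segment 1: (4,9) -> (4,10)
Segment 2: (4,10) -> (2,10)
Segment 3: (2,10) -> (2,12)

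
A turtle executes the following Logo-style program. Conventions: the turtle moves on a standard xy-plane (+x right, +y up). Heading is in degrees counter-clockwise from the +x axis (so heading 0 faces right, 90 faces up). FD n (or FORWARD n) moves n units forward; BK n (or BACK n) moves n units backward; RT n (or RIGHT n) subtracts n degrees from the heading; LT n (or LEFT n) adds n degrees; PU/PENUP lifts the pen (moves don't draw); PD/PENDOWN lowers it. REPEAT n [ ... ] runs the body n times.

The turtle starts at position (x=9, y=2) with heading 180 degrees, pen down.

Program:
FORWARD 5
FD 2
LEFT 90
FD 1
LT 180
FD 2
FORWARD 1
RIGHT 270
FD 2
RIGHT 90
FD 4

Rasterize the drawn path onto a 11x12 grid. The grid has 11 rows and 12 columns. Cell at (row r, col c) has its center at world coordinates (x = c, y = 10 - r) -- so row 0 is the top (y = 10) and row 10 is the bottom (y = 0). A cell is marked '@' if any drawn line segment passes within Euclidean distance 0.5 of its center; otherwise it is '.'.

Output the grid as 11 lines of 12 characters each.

Segment 0: (9,2) -> (4,2)
Segment 1: (4,2) -> (2,2)
Segment 2: (2,2) -> (2,1)
Segment 3: (2,1) -> (2,3)
Segment 4: (2,3) -> (2,4)
Segment 5: (2,4) -> (0,4)
Segment 6: (0,4) -> (0,8)

Answer: ............
............
@...........
@...........
@...........
@...........
@@@.........
..@.........
..@@@@@@@@..
..@.........
............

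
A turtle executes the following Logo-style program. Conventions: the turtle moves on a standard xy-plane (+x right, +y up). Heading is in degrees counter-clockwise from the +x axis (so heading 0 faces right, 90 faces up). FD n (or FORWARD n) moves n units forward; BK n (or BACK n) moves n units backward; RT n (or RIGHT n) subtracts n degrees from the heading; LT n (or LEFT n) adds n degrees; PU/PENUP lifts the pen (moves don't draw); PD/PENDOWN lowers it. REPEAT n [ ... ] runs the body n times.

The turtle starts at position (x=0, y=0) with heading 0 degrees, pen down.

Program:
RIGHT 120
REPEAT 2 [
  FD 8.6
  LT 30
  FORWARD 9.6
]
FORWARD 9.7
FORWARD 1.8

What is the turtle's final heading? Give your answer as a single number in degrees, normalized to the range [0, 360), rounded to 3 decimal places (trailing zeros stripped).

Answer: 300

Derivation:
Executing turtle program step by step:
Start: pos=(0,0), heading=0, pen down
RT 120: heading 0 -> 240
REPEAT 2 [
  -- iteration 1/2 --
  FD 8.6: (0,0) -> (-4.3,-7.448) [heading=240, draw]
  LT 30: heading 240 -> 270
  FD 9.6: (-4.3,-7.448) -> (-4.3,-17.048) [heading=270, draw]
  -- iteration 2/2 --
  FD 8.6: (-4.3,-17.048) -> (-4.3,-25.648) [heading=270, draw]
  LT 30: heading 270 -> 300
  FD 9.6: (-4.3,-25.648) -> (0.5,-33.962) [heading=300, draw]
]
FD 9.7: (0.5,-33.962) -> (5.35,-42.362) [heading=300, draw]
FD 1.8: (5.35,-42.362) -> (6.25,-43.921) [heading=300, draw]
Final: pos=(6.25,-43.921), heading=300, 6 segment(s) drawn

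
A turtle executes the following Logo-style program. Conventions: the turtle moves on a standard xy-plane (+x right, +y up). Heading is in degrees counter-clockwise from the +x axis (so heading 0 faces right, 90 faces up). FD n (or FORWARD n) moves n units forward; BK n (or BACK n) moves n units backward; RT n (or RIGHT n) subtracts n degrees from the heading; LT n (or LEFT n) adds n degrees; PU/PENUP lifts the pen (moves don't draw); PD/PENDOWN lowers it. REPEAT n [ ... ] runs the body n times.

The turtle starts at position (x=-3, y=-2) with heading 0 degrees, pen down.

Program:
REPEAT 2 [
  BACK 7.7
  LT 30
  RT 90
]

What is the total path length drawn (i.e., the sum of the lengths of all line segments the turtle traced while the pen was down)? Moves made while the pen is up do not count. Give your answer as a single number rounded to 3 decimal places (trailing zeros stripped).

Executing turtle program step by step:
Start: pos=(-3,-2), heading=0, pen down
REPEAT 2 [
  -- iteration 1/2 --
  BK 7.7: (-3,-2) -> (-10.7,-2) [heading=0, draw]
  LT 30: heading 0 -> 30
  RT 90: heading 30 -> 300
  -- iteration 2/2 --
  BK 7.7: (-10.7,-2) -> (-14.55,4.668) [heading=300, draw]
  LT 30: heading 300 -> 330
  RT 90: heading 330 -> 240
]
Final: pos=(-14.55,4.668), heading=240, 2 segment(s) drawn

Segment lengths:
  seg 1: (-3,-2) -> (-10.7,-2), length = 7.7
  seg 2: (-10.7,-2) -> (-14.55,4.668), length = 7.7
Total = 15.4

Answer: 15.4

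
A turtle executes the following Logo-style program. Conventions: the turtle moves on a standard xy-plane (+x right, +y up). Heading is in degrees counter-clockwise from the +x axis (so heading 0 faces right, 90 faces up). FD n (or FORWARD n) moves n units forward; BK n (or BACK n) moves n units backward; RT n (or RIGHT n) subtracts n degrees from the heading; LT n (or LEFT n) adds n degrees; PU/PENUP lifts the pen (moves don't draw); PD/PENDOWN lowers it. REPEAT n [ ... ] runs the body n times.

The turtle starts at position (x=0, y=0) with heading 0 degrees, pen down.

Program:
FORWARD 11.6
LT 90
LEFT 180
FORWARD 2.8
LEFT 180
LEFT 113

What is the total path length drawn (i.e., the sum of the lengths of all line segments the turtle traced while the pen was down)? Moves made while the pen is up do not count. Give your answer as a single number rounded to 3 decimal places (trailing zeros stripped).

Answer: 14.4

Derivation:
Executing turtle program step by step:
Start: pos=(0,0), heading=0, pen down
FD 11.6: (0,0) -> (11.6,0) [heading=0, draw]
LT 90: heading 0 -> 90
LT 180: heading 90 -> 270
FD 2.8: (11.6,0) -> (11.6,-2.8) [heading=270, draw]
LT 180: heading 270 -> 90
LT 113: heading 90 -> 203
Final: pos=(11.6,-2.8), heading=203, 2 segment(s) drawn

Segment lengths:
  seg 1: (0,0) -> (11.6,0), length = 11.6
  seg 2: (11.6,0) -> (11.6,-2.8), length = 2.8
Total = 14.4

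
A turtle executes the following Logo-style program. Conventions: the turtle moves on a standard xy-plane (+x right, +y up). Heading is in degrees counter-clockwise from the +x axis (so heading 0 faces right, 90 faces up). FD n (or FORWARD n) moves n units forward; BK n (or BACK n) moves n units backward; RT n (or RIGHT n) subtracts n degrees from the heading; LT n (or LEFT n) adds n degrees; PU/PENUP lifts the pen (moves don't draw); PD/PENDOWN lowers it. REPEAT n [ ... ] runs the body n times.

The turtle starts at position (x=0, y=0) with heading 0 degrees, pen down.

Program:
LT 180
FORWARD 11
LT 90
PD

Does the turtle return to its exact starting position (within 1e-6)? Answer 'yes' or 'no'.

Executing turtle program step by step:
Start: pos=(0,0), heading=0, pen down
LT 180: heading 0 -> 180
FD 11: (0,0) -> (-11,0) [heading=180, draw]
LT 90: heading 180 -> 270
PD: pen down
Final: pos=(-11,0), heading=270, 1 segment(s) drawn

Start position: (0, 0)
Final position: (-11, 0)
Distance = 11; >= 1e-6 -> NOT closed

Answer: no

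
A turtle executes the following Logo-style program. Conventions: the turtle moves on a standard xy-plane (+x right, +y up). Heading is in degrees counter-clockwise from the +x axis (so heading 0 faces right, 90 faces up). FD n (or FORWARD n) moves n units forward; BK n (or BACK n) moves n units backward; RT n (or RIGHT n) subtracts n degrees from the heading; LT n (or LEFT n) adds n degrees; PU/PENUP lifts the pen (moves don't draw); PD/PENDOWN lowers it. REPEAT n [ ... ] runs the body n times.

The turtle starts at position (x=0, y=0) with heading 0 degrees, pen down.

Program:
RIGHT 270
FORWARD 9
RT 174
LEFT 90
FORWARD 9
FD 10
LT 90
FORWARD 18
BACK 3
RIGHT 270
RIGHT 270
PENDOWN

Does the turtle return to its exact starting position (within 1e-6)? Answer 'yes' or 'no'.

Answer: no

Derivation:
Executing turtle program step by step:
Start: pos=(0,0), heading=0, pen down
RT 270: heading 0 -> 90
FD 9: (0,0) -> (0,9) [heading=90, draw]
RT 174: heading 90 -> 276
LT 90: heading 276 -> 6
FD 9: (0,9) -> (8.951,9.941) [heading=6, draw]
FD 10: (8.951,9.941) -> (18.896,10.986) [heading=6, draw]
LT 90: heading 6 -> 96
FD 18: (18.896,10.986) -> (17.014,28.887) [heading=96, draw]
BK 3: (17.014,28.887) -> (17.328,25.904) [heading=96, draw]
RT 270: heading 96 -> 186
RT 270: heading 186 -> 276
PD: pen down
Final: pos=(17.328,25.904), heading=276, 5 segment(s) drawn

Start position: (0, 0)
Final position: (17.328, 25.904)
Distance = 31.165; >= 1e-6 -> NOT closed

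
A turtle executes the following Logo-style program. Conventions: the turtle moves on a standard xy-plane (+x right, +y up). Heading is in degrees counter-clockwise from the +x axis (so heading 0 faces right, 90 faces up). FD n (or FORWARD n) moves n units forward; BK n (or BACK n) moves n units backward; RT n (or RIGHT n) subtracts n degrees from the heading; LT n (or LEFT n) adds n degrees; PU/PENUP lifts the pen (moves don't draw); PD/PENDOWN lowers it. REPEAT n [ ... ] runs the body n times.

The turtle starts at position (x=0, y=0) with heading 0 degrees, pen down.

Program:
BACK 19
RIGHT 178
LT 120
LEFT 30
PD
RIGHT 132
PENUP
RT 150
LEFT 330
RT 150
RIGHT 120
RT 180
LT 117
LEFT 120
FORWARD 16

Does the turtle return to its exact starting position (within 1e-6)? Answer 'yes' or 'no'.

Executing turtle program step by step:
Start: pos=(0,0), heading=0, pen down
BK 19: (0,0) -> (-19,0) [heading=0, draw]
RT 178: heading 0 -> 182
LT 120: heading 182 -> 302
LT 30: heading 302 -> 332
PD: pen down
RT 132: heading 332 -> 200
PU: pen up
RT 150: heading 200 -> 50
LT 330: heading 50 -> 20
RT 150: heading 20 -> 230
RT 120: heading 230 -> 110
RT 180: heading 110 -> 290
LT 117: heading 290 -> 47
LT 120: heading 47 -> 167
FD 16: (-19,0) -> (-34.59,3.599) [heading=167, move]
Final: pos=(-34.59,3.599), heading=167, 1 segment(s) drawn

Start position: (0, 0)
Final position: (-34.59, 3.599)
Distance = 34.777; >= 1e-6 -> NOT closed

Answer: no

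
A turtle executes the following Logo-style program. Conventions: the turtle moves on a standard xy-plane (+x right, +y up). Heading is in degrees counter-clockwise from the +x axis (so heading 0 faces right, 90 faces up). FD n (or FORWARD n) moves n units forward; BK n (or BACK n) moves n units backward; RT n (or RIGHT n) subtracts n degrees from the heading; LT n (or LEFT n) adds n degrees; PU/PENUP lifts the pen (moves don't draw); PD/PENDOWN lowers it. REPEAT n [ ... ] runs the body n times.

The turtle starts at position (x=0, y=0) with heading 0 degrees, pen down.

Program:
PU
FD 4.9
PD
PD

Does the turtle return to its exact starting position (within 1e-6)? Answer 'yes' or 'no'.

Answer: no

Derivation:
Executing turtle program step by step:
Start: pos=(0,0), heading=0, pen down
PU: pen up
FD 4.9: (0,0) -> (4.9,0) [heading=0, move]
PD: pen down
PD: pen down
Final: pos=(4.9,0), heading=0, 0 segment(s) drawn

Start position: (0, 0)
Final position: (4.9, 0)
Distance = 4.9; >= 1e-6 -> NOT closed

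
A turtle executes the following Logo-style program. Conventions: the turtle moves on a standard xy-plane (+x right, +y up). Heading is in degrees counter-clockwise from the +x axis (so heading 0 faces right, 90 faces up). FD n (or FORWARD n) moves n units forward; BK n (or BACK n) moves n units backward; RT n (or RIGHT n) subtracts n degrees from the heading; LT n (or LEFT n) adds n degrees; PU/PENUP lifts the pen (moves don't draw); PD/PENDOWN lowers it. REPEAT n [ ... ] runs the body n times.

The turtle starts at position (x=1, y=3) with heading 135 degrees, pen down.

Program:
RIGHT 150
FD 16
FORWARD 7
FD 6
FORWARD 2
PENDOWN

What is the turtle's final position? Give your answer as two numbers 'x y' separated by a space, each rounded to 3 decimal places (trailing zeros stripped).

Answer: 30.944 -5.023

Derivation:
Executing turtle program step by step:
Start: pos=(1,3), heading=135, pen down
RT 150: heading 135 -> 345
FD 16: (1,3) -> (16.455,-1.141) [heading=345, draw]
FD 7: (16.455,-1.141) -> (23.216,-2.953) [heading=345, draw]
FD 6: (23.216,-2.953) -> (29.012,-4.506) [heading=345, draw]
FD 2: (29.012,-4.506) -> (30.944,-5.023) [heading=345, draw]
PD: pen down
Final: pos=(30.944,-5.023), heading=345, 4 segment(s) drawn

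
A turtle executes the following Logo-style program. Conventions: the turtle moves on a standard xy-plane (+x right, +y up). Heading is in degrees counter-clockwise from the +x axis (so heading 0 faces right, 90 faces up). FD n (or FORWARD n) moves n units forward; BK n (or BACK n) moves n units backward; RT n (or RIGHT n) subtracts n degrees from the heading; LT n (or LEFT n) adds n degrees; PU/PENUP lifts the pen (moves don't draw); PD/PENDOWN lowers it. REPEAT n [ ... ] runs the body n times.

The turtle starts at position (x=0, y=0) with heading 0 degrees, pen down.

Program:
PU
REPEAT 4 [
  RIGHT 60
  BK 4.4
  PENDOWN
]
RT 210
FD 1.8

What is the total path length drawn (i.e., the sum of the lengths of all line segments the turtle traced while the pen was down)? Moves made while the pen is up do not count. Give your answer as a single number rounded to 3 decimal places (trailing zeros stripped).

Answer: 15

Derivation:
Executing turtle program step by step:
Start: pos=(0,0), heading=0, pen down
PU: pen up
REPEAT 4 [
  -- iteration 1/4 --
  RT 60: heading 0 -> 300
  BK 4.4: (0,0) -> (-2.2,3.811) [heading=300, move]
  PD: pen down
  -- iteration 2/4 --
  RT 60: heading 300 -> 240
  BK 4.4: (-2.2,3.811) -> (0,7.621) [heading=240, draw]
  PD: pen down
  -- iteration 3/4 --
  RT 60: heading 240 -> 180
  BK 4.4: (0,7.621) -> (4.4,7.621) [heading=180, draw]
  PD: pen down
  -- iteration 4/4 --
  RT 60: heading 180 -> 120
  BK 4.4: (4.4,7.621) -> (6.6,3.811) [heading=120, draw]
  PD: pen down
]
RT 210: heading 120 -> 270
FD 1.8: (6.6,3.811) -> (6.6,2.011) [heading=270, draw]
Final: pos=(6.6,2.011), heading=270, 4 segment(s) drawn

Segment lengths:
  seg 1: (-2.2,3.811) -> (0,7.621), length = 4.4
  seg 2: (0,7.621) -> (4.4,7.621), length = 4.4
  seg 3: (4.4,7.621) -> (6.6,3.811), length = 4.4
  seg 4: (6.6,3.811) -> (6.6,2.011), length = 1.8
Total = 15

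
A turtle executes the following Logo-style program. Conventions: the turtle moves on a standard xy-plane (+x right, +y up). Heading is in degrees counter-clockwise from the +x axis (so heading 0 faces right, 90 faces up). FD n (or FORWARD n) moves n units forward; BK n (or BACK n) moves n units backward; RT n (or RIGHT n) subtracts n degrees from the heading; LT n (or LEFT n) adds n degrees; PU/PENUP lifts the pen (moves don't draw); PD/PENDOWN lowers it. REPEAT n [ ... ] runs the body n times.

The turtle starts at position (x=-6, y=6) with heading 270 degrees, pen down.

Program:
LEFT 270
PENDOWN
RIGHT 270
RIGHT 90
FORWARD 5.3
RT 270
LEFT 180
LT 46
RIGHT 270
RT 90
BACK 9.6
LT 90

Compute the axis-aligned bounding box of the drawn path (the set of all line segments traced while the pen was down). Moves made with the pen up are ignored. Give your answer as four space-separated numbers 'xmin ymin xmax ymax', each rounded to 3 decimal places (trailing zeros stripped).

Answer: -11.3 -0.669 -4.394 6

Derivation:
Executing turtle program step by step:
Start: pos=(-6,6), heading=270, pen down
LT 270: heading 270 -> 180
PD: pen down
RT 270: heading 180 -> 270
RT 90: heading 270 -> 180
FD 5.3: (-6,6) -> (-11.3,6) [heading=180, draw]
RT 270: heading 180 -> 270
LT 180: heading 270 -> 90
LT 46: heading 90 -> 136
RT 270: heading 136 -> 226
RT 90: heading 226 -> 136
BK 9.6: (-11.3,6) -> (-4.394,-0.669) [heading=136, draw]
LT 90: heading 136 -> 226
Final: pos=(-4.394,-0.669), heading=226, 2 segment(s) drawn

Segment endpoints: x in {-11.3, -6, -4.394}, y in {-0.669, 6, 6}
xmin=-11.3, ymin=-0.669, xmax=-4.394, ymax=6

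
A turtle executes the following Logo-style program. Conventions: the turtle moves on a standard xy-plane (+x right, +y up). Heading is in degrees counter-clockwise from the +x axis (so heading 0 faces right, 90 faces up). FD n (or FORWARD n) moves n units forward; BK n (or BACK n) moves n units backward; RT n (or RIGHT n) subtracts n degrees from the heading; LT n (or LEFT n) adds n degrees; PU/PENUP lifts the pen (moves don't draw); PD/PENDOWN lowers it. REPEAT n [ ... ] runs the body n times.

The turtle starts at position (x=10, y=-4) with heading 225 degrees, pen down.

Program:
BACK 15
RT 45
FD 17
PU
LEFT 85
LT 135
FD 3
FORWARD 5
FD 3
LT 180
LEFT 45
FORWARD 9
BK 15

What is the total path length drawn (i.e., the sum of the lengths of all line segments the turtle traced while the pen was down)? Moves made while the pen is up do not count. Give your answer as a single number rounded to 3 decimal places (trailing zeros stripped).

Answer: 32

Derivation:
Executing turtle program step by step:
Start: pos=(10,-4), heading=225, pen down
BK 15: (10,-4) -> (20.607,6.607) [heading=225, draw]
RT 45: heading 225 -> 180
FD 17: (20.607,6.607) -> (3.607,6.607) [heading=180, draw]
PU: pen up
LT 85: heading 180 -> 265
LT 135: heading 265 -> 40
FD 3: (3.607,6.607) -> (5.905,8.535) [heading=40, move]
FD 5: (5.905,8.535) -> (9.735,11.749) [heading=40, move]
FD 3: (9.735,11.749) -> (12.033,13.677) [heading=40, move]
LT 180: heading 40 -> 220
LT 45: heading 220 -> 265
FD 9: (12.033,13.677) -> (11.249,4.712) [heading=265, move]
BK 15: (11.249,4.712) -> (12.556,19.654) [heading=265, move]
Final: pos=(12.556,19.654), heading=265, 2 segment(s) drawn

Segment lengths:
  seg 1: (10,-4) -> (20.607,6.607), length = 15
  seg 2: (20.607,6.607) -> (3.607,6.607), length = 17
Total = 32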